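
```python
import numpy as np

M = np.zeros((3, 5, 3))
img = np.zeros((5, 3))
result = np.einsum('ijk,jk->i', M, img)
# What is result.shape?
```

(3,)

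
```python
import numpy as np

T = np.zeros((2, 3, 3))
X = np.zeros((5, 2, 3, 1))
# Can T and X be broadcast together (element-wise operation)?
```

Yes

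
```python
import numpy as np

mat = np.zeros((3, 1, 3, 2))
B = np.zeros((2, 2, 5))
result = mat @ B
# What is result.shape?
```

(3, 2, 3, 5)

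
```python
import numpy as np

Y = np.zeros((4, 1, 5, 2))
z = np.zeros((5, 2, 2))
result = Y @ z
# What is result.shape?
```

(4, 5, 5, 2)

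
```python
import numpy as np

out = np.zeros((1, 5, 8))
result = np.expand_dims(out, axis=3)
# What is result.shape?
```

(1, 5, 8, 1)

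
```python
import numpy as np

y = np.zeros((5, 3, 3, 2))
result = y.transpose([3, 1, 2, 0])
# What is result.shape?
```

(2, 3, 3, 5)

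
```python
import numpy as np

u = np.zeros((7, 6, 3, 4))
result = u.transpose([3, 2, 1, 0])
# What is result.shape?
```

(4, 3, 6, 7)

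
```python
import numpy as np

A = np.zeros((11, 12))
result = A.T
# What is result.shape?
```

(12, 11)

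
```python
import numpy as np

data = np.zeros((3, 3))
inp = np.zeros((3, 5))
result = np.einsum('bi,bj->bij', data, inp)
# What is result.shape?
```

(3, 3, 5)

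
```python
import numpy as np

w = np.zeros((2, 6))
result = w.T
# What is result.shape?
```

(6, 2)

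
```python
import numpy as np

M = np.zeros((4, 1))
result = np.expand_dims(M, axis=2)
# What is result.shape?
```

(4, 1, 1)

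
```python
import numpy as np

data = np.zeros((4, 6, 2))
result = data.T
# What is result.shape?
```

(2, 6, 4)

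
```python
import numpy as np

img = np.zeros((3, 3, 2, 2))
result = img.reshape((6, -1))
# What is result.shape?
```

(6, 6)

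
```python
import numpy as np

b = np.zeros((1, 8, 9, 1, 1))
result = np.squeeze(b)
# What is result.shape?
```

(8, 9)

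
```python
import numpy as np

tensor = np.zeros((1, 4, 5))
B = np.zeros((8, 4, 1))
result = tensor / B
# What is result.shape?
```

(8, 4, 5)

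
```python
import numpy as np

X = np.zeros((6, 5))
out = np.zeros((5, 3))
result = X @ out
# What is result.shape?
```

(6, 3)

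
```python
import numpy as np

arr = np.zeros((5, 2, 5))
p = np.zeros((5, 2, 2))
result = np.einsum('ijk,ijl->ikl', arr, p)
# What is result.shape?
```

(5, 5, 2)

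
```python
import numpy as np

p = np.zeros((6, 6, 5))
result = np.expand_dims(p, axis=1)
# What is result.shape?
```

(6, 1, 6, 5)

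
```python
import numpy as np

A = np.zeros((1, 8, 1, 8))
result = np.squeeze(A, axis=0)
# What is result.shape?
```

(8, 1, 8)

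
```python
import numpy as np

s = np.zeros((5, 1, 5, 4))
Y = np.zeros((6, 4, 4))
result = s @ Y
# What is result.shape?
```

(5, 6, 5, 4)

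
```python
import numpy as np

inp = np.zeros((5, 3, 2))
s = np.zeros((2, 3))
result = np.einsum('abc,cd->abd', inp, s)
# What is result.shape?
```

(5, 3, 3)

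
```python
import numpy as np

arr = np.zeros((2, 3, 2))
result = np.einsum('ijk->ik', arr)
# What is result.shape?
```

(2, 2)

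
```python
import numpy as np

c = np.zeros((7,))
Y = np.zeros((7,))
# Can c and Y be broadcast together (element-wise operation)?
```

Yes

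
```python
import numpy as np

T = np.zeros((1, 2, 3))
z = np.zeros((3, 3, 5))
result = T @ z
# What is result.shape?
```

(3, 2, 5)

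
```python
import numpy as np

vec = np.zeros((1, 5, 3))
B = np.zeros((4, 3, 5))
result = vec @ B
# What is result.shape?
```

(4, 5, 5)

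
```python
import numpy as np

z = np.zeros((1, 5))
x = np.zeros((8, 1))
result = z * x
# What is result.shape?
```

(8, 5)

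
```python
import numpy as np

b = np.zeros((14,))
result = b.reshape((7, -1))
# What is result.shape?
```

(7, 2)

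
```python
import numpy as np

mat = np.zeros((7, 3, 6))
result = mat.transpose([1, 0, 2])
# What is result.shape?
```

(3, 7, 6)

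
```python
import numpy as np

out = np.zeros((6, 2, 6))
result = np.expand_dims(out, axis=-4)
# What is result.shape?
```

(1, 6, 2, 6)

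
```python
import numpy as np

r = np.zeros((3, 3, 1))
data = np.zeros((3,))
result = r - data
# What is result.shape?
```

(3, 3, 3)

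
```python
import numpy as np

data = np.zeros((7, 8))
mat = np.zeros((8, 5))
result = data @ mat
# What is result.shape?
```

(7, 5)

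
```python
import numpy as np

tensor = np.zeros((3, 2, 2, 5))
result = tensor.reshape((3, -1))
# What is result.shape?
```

(3, 20)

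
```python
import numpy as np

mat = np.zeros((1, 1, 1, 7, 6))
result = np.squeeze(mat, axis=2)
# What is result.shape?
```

(1, 1, 7, 6)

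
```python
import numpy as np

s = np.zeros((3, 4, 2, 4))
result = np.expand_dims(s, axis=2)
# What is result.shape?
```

(3, 4, 1, 2, 4)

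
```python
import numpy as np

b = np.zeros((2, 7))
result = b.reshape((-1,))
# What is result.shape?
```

(14,)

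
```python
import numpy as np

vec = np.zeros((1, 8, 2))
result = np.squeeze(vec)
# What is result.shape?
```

(8, 2)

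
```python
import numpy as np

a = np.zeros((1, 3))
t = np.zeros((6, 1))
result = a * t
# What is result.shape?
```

(6, 3)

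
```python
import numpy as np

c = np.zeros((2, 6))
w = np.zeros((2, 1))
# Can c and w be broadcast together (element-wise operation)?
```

Yes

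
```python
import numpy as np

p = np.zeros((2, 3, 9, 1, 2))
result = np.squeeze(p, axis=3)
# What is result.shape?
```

(2, 3, 9, 2)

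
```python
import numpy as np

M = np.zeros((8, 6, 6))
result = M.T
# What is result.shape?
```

(6, 6, 8)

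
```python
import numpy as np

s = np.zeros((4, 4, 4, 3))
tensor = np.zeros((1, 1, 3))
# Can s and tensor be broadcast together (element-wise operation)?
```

Yes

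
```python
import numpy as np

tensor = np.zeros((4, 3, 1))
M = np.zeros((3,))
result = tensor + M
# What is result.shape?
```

(4, 3, 3)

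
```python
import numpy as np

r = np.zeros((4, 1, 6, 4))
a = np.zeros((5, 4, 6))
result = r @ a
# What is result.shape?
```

(4, 5, 6, 6)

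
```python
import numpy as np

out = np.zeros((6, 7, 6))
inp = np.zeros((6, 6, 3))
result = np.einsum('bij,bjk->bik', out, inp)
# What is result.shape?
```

(6, 7, 3)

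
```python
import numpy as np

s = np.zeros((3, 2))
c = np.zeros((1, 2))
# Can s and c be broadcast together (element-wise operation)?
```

Yes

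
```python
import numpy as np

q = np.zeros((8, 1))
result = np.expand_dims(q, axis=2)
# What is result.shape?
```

(8, 1, 1)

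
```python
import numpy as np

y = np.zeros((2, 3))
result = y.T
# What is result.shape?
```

(3, 2)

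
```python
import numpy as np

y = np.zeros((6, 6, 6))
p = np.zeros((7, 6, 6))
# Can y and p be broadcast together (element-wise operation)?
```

No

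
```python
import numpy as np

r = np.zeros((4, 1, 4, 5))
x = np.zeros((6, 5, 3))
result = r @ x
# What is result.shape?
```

(4, 6, 4, 3)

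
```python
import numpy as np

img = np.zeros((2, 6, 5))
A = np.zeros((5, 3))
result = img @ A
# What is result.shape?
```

(2, 6, 3)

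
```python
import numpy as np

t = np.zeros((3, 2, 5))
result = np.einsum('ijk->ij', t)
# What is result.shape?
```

(3, 2)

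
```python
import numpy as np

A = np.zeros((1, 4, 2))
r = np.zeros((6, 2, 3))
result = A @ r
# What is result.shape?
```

(6, 4, 3)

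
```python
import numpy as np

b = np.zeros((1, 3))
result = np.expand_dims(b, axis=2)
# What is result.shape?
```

(1, 3, 1)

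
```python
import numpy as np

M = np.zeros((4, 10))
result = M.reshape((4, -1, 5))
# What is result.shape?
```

(4, 2, 5)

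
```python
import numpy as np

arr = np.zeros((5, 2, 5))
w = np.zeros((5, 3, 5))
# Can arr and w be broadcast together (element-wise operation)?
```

No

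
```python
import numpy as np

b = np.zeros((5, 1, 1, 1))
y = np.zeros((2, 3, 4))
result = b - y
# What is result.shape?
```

(5, 2, 3, 4)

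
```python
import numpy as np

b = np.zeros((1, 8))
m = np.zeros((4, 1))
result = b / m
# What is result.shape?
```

(4, 8)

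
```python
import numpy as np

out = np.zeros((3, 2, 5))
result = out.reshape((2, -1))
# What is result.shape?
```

(2, 15)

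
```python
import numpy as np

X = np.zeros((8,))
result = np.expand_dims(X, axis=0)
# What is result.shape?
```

(1, 8)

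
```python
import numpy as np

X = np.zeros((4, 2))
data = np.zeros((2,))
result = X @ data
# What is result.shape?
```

(4,)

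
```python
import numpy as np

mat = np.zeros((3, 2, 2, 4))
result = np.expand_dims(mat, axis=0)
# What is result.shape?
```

(1, 3, 2, 2, 4)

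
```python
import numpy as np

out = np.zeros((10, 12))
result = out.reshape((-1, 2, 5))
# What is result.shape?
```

(12, 2, 5)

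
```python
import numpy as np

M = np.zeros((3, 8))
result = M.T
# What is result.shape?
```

(8, 3)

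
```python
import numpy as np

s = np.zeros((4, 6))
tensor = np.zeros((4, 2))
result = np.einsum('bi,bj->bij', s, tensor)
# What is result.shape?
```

(4, 6, 2)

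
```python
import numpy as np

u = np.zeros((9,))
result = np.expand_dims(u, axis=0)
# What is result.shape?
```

(1, 9)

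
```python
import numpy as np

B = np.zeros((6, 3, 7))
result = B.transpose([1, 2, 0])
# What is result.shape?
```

(3, 7, 6)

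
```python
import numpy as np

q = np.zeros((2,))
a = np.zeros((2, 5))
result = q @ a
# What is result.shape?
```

(5,)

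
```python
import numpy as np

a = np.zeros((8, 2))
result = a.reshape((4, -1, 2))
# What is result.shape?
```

(4, 2, 2)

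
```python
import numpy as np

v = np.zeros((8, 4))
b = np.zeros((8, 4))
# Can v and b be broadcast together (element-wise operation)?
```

Yes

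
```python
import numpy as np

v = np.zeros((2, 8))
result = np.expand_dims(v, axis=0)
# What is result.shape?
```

(1, 2, 8)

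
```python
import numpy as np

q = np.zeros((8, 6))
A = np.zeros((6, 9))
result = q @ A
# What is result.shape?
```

(8, 9)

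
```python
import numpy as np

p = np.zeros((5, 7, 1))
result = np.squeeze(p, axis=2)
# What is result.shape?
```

(5, 7)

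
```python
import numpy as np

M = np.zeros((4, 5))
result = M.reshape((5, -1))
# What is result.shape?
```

(5, 4)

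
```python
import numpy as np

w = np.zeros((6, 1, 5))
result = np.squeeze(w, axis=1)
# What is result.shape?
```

(6, 5)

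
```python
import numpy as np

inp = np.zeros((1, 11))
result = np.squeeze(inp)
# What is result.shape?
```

(11,)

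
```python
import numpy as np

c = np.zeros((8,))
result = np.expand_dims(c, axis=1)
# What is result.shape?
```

(8, 1)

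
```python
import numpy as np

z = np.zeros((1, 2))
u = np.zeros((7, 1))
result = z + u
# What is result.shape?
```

(7, 2)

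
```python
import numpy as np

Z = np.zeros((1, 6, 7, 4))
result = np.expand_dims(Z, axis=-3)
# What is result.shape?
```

(1, 6, 1, 7, 4)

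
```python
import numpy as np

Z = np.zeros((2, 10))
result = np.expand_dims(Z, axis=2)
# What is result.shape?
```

(2, 10, 1)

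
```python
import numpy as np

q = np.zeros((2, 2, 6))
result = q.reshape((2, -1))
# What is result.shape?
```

(2, 12)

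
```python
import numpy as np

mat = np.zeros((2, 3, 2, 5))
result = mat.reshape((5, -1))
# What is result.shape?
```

(5, 12)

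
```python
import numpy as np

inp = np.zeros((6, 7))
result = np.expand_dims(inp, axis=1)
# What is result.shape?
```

(6, 1, 7)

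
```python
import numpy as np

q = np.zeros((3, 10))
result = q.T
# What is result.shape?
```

(10, 3)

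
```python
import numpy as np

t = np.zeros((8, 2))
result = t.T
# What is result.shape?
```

(2, 8)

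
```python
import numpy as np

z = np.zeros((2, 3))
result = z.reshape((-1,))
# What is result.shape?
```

(6,)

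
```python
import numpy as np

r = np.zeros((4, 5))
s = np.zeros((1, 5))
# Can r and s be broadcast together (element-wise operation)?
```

Yes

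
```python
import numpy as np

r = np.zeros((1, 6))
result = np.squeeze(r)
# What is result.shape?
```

(6,)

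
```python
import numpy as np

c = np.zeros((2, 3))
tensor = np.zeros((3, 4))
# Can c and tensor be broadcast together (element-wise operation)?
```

No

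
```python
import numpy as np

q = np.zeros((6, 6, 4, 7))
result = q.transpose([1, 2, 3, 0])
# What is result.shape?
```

(6, 4, 7, 6)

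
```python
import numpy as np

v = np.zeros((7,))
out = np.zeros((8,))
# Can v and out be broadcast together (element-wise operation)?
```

No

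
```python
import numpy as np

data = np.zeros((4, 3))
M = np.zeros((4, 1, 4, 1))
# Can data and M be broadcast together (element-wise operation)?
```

Yes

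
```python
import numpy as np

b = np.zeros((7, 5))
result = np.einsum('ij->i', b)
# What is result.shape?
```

(7,)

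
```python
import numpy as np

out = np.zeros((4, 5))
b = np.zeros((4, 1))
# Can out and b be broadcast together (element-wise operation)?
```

Yes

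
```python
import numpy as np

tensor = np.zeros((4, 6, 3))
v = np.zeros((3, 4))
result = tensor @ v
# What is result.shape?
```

(4, 6, 4)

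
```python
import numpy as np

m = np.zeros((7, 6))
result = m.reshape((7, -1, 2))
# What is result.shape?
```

(7, 3, 2)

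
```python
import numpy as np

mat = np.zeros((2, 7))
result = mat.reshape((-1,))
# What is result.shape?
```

(14,)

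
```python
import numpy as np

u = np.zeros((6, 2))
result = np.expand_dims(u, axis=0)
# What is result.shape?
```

(1, 6, 2)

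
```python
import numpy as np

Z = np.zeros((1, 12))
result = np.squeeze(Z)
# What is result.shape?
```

(12,)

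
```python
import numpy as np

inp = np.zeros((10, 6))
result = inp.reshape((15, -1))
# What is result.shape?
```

(15, 4)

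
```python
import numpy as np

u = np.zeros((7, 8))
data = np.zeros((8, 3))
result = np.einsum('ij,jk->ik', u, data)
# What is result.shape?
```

(7, 3)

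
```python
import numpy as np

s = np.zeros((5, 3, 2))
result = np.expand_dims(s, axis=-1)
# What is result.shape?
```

(5, 3, 2, 1)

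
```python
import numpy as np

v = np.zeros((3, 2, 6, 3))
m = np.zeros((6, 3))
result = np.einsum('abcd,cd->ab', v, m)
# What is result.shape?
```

(3, 2)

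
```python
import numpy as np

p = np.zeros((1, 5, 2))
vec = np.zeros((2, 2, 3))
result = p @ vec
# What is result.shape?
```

(2, 5, 3)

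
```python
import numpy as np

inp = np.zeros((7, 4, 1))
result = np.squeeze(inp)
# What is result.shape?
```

(7, 4)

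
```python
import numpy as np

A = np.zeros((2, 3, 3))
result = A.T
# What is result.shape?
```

(3, 3, 2)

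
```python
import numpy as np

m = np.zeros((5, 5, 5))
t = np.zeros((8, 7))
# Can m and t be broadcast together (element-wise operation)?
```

No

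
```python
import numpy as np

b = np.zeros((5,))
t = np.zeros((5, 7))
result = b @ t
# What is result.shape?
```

(7,)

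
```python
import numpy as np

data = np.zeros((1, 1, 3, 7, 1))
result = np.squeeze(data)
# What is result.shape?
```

(3, 7)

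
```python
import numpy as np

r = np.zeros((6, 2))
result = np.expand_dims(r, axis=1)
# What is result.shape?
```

(6, 1, 2)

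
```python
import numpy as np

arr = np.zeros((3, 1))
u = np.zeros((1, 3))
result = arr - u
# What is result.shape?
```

(3, 3)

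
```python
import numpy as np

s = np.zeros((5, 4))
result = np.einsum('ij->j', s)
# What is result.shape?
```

(4,)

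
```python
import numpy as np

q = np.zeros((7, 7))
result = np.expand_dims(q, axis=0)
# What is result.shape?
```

(1, 7, 7)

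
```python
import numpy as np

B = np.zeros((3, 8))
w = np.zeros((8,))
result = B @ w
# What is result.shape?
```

(3,)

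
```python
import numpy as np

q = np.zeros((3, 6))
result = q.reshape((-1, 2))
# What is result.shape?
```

(9, 2)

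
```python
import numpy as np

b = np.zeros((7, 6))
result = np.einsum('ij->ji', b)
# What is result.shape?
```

(6, 7)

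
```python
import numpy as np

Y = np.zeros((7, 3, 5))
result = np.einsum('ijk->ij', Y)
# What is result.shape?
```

(7, 3)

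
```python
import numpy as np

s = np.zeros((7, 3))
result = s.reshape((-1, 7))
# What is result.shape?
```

(3, 7)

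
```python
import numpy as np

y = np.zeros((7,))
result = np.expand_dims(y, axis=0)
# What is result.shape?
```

(1, 7)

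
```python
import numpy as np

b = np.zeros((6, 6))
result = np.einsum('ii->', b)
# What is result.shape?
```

()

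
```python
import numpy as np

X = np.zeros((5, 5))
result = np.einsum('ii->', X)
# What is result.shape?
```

()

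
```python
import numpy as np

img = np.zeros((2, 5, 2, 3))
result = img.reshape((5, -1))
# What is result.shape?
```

(5, 12)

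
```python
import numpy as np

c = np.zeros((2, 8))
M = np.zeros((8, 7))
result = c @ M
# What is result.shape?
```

(2, 7)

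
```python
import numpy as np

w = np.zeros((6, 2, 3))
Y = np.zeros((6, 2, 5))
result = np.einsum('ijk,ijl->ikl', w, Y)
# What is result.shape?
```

(6, 3, 5)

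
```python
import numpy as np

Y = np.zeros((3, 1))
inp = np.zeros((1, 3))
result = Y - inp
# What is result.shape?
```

(3, 3)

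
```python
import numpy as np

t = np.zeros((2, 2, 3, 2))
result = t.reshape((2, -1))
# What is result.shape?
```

(2, 12)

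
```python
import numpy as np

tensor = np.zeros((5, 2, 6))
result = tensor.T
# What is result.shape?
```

(6, 2, 5)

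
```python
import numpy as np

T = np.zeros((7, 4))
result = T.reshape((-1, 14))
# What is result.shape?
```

(2, 14)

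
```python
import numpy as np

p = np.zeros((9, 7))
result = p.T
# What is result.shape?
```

(7, 9)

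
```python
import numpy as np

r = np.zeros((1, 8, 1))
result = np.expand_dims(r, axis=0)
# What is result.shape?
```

(1, 1, 8, 1)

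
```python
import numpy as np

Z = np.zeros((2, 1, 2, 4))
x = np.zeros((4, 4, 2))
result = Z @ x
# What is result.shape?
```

(2, 4, 2, 2)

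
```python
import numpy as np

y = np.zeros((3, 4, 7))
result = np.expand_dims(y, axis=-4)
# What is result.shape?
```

(1, 3, 4, 7)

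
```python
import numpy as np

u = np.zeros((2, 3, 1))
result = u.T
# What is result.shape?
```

(1, 3, 2)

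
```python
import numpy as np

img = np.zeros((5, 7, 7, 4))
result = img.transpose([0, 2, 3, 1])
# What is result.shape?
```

(5, 7, 4, 7)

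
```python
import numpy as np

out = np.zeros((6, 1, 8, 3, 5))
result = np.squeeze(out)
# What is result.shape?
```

(6, 8, 3, 5)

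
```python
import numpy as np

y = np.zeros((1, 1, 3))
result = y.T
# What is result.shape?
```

(3, 1, 1)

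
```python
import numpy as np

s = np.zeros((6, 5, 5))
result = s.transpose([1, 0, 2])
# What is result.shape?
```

(5, 6, 5)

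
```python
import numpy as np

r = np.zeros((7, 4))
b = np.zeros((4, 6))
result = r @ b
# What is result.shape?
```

(7, 6)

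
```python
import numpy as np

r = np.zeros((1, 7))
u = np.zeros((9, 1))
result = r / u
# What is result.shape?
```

(9, 7)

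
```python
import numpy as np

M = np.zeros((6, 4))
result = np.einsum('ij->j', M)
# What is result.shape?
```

(4,)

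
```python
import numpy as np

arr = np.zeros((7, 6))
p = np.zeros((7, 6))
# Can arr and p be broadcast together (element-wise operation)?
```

Yes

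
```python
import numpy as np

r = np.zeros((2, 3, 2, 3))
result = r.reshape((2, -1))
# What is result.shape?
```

(2, 18)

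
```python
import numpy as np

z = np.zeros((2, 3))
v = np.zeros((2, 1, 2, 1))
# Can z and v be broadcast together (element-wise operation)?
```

Yes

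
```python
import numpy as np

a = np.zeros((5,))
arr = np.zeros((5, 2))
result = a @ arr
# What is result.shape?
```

(2,)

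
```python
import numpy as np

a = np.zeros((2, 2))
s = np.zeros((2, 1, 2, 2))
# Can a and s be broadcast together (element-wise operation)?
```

Yes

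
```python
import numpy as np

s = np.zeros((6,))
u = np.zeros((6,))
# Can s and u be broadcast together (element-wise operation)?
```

Yes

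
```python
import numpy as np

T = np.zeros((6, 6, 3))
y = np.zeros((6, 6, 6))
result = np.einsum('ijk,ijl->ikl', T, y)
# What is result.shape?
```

(6, 3, 6)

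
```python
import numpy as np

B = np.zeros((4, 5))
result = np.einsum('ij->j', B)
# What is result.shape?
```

(5,)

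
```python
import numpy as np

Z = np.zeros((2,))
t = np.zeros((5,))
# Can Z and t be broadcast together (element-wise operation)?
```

No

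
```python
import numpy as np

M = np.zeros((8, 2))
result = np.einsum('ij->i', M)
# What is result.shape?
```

(8,)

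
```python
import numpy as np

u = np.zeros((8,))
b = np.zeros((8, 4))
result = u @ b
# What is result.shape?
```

(4,)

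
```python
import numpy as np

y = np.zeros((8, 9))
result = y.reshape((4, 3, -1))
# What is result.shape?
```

(4, 3, 6)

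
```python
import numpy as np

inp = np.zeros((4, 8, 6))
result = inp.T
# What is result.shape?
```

(6, 8, 4)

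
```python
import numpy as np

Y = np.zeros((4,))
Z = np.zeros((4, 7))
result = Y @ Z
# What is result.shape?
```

(7,)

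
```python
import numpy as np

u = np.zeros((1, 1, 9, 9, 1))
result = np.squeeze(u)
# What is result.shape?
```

(9, 9)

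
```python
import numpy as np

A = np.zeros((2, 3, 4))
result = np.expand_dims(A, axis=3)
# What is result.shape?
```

(2, 3, 4, 1)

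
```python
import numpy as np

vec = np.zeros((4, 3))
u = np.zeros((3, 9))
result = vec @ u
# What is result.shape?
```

(4, 9)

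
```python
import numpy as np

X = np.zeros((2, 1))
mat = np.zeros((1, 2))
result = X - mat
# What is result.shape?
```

(2, 2)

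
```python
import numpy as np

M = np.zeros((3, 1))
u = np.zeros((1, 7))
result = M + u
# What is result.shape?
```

(3, 7)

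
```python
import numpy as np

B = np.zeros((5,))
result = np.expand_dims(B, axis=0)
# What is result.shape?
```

(1, 5)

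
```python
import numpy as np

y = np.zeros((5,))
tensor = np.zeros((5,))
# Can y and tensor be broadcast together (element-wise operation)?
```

Yes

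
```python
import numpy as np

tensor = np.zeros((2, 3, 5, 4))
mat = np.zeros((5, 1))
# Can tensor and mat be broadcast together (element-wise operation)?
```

Yes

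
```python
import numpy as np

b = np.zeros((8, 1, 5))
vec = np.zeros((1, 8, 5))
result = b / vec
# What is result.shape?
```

(8, 8, 5)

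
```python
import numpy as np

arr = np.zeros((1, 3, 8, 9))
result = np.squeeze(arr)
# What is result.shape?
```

(3, 8, 9)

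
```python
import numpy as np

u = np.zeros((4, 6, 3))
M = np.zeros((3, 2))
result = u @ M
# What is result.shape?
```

(4, 6, 2)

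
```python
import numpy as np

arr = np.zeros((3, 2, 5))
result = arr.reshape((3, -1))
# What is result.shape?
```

(3, 10)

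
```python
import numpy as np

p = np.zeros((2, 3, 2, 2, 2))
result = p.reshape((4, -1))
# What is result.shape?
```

(4, 12)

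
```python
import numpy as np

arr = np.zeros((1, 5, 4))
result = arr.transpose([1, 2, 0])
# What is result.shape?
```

(5, 4, 1)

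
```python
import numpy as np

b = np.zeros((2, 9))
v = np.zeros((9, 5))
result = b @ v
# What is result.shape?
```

(2, 5)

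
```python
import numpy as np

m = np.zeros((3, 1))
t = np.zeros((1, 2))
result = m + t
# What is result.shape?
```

(3, 2)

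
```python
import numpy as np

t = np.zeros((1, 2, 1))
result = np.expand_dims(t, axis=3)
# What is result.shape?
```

(1, 2, 1, 1)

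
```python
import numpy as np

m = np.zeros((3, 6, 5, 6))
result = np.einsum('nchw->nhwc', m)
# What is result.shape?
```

(3, 5, 6, 6)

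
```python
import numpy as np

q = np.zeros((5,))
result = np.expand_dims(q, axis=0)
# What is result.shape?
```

(1, 5)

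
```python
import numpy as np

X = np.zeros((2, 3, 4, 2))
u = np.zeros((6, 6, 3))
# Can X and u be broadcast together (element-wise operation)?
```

No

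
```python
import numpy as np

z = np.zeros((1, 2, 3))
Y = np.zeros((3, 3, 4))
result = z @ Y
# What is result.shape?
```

(3, 2, 4)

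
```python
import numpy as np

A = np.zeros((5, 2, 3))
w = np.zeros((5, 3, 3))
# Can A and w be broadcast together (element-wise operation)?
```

No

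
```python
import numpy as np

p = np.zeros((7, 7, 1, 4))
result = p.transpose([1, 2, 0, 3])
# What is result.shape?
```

(7, 1, 7, 4)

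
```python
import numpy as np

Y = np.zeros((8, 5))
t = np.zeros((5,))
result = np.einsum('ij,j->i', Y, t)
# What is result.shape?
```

(8,)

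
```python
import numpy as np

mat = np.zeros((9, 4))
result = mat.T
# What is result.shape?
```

(4, 9)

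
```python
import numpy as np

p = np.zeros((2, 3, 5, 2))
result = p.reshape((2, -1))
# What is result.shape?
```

(2, 30)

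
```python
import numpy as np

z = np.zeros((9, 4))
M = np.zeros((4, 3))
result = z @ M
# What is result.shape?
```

(9, 3)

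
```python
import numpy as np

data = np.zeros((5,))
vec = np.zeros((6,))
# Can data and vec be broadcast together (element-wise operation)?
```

No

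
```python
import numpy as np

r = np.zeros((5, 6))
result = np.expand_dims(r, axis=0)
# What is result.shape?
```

(1, 5, 6)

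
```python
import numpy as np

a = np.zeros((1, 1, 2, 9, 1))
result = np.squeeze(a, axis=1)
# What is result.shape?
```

(1, 2, 9, 1)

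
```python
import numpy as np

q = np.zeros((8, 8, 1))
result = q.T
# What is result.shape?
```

(1, 8, 8)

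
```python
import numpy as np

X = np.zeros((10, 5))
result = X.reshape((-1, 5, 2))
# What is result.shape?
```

(5, 5, 2)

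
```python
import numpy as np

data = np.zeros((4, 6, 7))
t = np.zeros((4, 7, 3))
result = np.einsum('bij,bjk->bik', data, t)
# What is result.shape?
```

(4, 6, 3)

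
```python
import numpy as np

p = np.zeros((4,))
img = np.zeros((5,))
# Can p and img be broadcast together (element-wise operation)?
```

No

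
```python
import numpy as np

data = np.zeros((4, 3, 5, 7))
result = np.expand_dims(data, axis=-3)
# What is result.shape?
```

(4, 3, 1, 5, 7)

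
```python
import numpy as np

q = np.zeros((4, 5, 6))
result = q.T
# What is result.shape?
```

(6, 5, 4)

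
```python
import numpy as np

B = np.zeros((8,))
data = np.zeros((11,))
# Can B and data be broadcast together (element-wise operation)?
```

No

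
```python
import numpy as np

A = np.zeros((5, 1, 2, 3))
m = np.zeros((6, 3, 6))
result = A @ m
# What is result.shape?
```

(5, 6, 2, 6)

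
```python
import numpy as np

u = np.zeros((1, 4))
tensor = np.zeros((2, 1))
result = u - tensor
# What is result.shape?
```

(2, 4)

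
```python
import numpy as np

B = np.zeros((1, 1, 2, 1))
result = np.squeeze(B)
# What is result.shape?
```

(2,)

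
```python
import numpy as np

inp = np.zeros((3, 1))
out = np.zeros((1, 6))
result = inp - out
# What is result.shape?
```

(3, 6)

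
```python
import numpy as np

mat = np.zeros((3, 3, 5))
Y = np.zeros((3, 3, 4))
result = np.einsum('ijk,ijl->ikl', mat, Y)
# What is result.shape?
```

(3, 5, 4)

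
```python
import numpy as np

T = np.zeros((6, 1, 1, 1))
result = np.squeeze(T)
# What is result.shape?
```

(6,)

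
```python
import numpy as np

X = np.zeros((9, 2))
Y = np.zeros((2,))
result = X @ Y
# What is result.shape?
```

(9,)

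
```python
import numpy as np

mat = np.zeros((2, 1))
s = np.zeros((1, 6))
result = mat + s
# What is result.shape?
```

(2, 6)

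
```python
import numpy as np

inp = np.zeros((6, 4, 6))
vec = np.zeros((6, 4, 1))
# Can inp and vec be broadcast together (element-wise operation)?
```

Yes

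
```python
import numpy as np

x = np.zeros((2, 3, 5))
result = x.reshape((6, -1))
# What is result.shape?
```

(6, 5)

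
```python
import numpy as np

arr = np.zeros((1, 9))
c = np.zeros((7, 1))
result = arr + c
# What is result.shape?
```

(7, 9)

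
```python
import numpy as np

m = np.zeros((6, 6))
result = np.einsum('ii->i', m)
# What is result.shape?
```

(6,)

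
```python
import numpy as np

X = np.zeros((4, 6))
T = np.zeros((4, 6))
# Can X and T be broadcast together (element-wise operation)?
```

Yes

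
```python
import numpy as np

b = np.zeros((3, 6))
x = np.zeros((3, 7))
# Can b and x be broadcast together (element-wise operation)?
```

No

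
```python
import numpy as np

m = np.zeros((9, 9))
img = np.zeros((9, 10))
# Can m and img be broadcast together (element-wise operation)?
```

No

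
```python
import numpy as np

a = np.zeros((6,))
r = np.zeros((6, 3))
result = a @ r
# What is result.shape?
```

(3,)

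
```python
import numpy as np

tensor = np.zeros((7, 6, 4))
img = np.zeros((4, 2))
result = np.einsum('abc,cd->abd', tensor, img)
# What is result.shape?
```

(7, 6, 2)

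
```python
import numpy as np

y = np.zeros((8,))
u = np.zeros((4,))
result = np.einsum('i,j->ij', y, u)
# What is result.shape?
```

(8, 4)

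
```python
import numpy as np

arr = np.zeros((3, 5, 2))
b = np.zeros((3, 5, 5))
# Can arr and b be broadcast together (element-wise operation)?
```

No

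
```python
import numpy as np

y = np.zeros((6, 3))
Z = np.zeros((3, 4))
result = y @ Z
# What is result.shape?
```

(6, 4)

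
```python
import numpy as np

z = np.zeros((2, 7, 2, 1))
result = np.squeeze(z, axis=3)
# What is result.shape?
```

(2, 7, 2)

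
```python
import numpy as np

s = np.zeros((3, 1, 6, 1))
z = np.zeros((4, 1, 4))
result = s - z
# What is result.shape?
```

(3, 4, 6, 4)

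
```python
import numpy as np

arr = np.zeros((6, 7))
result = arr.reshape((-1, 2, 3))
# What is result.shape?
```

(7, 2, 3)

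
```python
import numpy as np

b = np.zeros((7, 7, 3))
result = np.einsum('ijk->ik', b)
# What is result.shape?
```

(7, 3)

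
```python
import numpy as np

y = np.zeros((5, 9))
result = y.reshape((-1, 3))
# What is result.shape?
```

(15, 3)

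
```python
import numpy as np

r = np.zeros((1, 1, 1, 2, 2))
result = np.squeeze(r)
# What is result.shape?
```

(2, 2)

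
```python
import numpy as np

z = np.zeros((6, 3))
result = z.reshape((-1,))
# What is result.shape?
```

(18,)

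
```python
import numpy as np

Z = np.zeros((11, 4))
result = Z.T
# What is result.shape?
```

(4, 11)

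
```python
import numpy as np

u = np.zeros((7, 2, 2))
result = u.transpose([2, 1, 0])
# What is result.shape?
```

(2, 2, 7)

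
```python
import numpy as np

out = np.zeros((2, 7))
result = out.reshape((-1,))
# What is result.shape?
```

(14,)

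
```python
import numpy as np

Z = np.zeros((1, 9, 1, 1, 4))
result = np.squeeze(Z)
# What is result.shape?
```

(9, 4)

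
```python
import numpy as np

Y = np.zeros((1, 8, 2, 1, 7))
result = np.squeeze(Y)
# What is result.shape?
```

(8, 2, 7)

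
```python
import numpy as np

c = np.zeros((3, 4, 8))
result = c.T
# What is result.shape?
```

(8, 4, 3)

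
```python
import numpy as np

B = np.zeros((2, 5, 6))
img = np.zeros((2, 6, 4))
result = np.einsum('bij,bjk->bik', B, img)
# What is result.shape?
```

(2, 5, 4)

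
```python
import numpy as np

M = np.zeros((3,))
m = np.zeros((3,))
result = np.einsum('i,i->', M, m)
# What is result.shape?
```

()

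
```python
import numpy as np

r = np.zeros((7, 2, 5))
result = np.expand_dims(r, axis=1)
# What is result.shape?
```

(7, 1, 2, 5)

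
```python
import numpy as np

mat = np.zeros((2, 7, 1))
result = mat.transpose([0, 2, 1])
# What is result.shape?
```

(2, 1, 7)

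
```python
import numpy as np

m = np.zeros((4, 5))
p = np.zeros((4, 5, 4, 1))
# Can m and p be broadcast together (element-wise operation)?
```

Yes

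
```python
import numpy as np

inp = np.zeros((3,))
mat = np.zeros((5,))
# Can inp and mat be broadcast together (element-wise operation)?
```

No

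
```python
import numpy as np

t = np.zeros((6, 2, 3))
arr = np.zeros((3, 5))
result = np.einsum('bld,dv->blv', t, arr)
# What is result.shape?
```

(6, 2, 5)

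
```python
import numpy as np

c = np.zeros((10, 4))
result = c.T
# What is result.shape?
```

(4, 10)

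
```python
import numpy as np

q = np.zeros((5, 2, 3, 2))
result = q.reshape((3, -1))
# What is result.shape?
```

(3, 20)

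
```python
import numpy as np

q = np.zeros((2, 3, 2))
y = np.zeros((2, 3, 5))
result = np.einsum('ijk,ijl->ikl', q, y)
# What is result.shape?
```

(2, 2, 5)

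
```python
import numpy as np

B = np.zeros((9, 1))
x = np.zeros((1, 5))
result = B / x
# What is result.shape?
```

(9, 5)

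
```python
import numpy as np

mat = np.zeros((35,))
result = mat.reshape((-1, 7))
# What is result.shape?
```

(5, 7)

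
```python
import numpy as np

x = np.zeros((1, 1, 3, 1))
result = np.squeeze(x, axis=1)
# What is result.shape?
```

(1, 3, 1)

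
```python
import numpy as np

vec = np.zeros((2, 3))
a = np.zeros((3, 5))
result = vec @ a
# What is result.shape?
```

(2, 5)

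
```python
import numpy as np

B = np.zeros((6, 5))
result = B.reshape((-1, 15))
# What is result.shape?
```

(2, 15)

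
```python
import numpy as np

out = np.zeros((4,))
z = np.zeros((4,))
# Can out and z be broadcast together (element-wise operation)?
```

Yes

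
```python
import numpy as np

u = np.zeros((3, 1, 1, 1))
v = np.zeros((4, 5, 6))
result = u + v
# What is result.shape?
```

(3, 4, 5, 6)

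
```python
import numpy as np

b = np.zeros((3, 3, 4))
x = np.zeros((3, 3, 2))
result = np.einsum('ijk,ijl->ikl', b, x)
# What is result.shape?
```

(3, 4, 2)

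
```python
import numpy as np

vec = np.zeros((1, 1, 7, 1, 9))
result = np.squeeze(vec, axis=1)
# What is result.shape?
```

(1, 7, 1, 9)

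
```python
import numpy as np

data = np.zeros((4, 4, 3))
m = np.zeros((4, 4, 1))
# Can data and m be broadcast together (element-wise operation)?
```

Yes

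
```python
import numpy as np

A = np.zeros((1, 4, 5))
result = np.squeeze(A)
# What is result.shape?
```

(4, 5)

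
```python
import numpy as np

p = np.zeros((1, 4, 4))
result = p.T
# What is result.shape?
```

(4, 4, 1)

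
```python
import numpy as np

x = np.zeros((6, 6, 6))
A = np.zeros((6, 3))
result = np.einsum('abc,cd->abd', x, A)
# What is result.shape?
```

(6, 6, 3)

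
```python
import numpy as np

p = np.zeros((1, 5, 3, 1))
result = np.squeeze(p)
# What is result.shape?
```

(5, 3)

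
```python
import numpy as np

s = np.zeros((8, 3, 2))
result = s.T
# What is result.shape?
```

(2, 3, 8)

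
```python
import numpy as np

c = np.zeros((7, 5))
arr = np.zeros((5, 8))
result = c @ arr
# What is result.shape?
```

(7, 8)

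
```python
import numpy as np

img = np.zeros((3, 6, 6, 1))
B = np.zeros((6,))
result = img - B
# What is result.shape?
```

(3, 6, 6, 6)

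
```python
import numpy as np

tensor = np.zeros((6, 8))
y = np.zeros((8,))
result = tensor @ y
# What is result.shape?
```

(6,)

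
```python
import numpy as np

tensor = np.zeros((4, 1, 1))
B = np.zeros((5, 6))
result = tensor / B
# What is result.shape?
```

(4, 5, 6)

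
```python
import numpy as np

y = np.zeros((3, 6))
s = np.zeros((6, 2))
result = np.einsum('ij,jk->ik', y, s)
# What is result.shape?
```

(3, 2)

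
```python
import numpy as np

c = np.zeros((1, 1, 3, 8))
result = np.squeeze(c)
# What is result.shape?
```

(3, 8)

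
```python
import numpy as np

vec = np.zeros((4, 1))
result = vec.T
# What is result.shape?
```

(1, 4)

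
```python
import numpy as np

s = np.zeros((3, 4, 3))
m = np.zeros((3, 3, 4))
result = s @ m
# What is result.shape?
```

(3, 4, 4)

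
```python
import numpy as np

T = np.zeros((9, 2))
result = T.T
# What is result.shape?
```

(2, 9)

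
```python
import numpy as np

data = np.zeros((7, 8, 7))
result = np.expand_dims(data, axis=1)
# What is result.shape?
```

(7, 1, 8, 7)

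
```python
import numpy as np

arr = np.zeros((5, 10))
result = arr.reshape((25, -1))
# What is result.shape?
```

(25, 2)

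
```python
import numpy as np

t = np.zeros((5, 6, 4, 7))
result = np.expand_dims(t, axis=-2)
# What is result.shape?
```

(5, 6, 4, 1, 7)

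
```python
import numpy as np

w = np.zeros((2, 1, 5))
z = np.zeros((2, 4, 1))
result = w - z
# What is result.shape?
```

(2, 4, 5)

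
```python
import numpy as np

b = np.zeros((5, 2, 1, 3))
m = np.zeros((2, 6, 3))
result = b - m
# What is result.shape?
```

(5, 2, 6, 3)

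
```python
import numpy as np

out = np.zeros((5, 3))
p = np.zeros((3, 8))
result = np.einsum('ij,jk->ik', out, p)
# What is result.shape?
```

(5, 8)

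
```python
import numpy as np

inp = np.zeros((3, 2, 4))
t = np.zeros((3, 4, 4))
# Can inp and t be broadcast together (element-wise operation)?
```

No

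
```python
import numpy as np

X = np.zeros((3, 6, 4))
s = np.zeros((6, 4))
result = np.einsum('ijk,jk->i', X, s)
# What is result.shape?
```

(3,)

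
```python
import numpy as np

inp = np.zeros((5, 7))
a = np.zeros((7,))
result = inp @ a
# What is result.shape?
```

(5,)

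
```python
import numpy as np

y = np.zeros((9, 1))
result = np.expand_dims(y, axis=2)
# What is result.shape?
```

(9, 1, 1)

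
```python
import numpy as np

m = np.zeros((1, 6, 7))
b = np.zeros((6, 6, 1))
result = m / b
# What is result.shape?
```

(6, 6, 7)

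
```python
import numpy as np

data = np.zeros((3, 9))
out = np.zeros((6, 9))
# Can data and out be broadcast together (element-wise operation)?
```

No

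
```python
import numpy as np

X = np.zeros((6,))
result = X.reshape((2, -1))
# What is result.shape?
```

(2, 3)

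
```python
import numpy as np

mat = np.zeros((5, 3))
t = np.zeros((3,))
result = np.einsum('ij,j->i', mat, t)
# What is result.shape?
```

(5,)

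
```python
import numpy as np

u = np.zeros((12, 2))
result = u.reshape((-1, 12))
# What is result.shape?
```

(2, 12)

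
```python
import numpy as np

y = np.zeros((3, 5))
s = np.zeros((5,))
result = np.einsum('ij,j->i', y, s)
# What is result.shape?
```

(3,)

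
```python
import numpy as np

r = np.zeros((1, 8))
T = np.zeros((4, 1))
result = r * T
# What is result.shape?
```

(4, 8)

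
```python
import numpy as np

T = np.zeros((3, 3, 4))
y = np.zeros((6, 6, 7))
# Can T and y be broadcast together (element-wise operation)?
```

No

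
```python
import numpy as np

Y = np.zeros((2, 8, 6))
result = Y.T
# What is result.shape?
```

(6, 8, 2)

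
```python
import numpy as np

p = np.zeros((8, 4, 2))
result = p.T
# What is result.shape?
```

(2, 4, 8)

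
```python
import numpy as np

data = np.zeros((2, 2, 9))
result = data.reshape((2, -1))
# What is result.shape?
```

(2, 18)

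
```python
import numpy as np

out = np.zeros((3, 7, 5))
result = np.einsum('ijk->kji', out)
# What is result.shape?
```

(5, 7, 3)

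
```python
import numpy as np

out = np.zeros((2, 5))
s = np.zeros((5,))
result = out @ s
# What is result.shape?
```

(2,)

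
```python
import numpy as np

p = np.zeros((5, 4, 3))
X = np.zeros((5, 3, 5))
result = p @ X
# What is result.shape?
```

(5, 4, 5)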